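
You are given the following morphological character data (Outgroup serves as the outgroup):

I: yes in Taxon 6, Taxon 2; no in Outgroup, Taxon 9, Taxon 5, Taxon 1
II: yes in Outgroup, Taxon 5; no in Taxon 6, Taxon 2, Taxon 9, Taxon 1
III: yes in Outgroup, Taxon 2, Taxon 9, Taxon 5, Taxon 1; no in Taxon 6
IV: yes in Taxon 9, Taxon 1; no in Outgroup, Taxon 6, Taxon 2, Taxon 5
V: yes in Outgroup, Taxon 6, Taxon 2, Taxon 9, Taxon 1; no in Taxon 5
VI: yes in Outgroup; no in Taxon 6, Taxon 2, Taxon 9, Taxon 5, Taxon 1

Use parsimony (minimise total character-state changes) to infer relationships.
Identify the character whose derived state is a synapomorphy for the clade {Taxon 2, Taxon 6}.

Character polarity is set by the outgroup: the derived state is whichever differs from the outgroup's state, so for II, III, V, VI the derived state is 'no', and for the remaining characters it is 'yes'.
I: derived state 'yes' in Taxon 2 and Taxon 6 only — synapomorphy for {Taxon 2, Taxon 6}.
Only Taxon 1, Taxon 2, Taxon 6, and Taxon 9 show the derived state 'no' for II, supporting them as a clade.
III: derived state 'no' in Taxon 6 only — an autapomorphy, so it tells us nothing about relationships among taxa.
IV (derived state 'yes') is shared by Taxon 1 and Taxon 9 — a synapomorphy uniting that clade.
V: derived state 'no' in Taxon 5 only — an autapomorphy, so it tells us nothing about relationships among taxa.
VI (derived state 'no') is shared by all ingroup taxa — unites the whole ingroup.
Most parsimonious ingroup topology: (((Taxon 6,Taxon 2),(Taxon 9,Taxon 1)),Taxon 5).
The clade {Taxon 2, Taxon 6} is supported by I: its derived state 'yes' occurs in exactly those taxa and in no other taxon (including the outgroup).

I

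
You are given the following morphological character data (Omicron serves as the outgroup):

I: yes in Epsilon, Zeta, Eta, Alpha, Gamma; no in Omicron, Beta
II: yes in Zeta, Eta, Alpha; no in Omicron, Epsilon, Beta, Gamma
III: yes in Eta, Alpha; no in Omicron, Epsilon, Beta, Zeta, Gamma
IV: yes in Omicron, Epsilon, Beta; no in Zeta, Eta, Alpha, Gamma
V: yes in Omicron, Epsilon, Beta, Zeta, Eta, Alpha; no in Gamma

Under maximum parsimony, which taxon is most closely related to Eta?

Character polarity is set by the outgroup: the derived state is whichever differs from the outgroup's state, so for IV, V the derived state is 'no', and for the remaining characters it is 'yes'.
Only Alpha, Epsilon, Eta, Gamma, and Zeta show the derived state 'yes' for I, supporting them as a clade.
II (derived state 'yes') is shared by Alpha, Eta, and Zeta — a synapomorphy uniting that clade.
Only Alpha and Eta show the derived state 'yes' for III, supporting them as a clade.
Only Alpha, Eta, Gamma, and Zeta show the derived state 'no' for IV, supporting them as a clade.
V (derived state 'no') is unique to Gamma (autapomorphy; uninformative for grouping).
Most parsimonious ingroup topology: ((Epsilon,((Zeta,(Eta,Alpha)),Gamma)),Beta).
Eta and Alpha form a cherry on this tree, so they are sister taxa.

Alpha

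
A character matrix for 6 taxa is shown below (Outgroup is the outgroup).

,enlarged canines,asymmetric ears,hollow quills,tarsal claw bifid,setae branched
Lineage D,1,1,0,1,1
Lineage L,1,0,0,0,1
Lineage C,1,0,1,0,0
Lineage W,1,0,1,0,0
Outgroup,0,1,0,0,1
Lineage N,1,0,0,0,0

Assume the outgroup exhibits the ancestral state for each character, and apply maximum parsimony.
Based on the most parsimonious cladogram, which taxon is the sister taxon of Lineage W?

Character polarity is set by the outgroup: the derived state is whichever differs from the outgroup's state, so for asymmetric ears, setae branched the derived state is '0', and for the remaining characters it is '1'.
All ingroup taxa share the derived state '1' for enlarged canines; it defines the ingroup but does not resolve relationships within it.
Only Lineage C, Lineage L, Lineage N, and Lineage W show the derived state '0' for asymmetric ears, supporting them as a clade.
hollow quills: derived state '1' in Lineage C and Lineage W only — synapomorphy for {Lineage C, Lineage W}.
tarsal claw bifid (derived state '1') is unique to Lineage D (autapomorphy; uninformative for grouping).
setae branched: derived state '0' in Lineage C, Lineage N, and Lineage W only — synapomorphy for {Lineage C, Lineage N, Lineage W}.
Most parsimonious ingroup topology: ((((Lineage C,Lineage W),Lineage N),Lineage L),Lineage D).
Lineage W and Lineage C form a cherry on this tree, so they are sister taxa.

Lineage C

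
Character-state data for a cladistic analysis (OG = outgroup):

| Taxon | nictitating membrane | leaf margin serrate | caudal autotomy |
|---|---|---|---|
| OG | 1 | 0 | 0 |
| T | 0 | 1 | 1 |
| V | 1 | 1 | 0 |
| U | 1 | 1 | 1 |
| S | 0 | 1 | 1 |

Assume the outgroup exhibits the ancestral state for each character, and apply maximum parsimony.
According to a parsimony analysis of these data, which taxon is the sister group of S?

Character polarity is set by the outgroup: the derived state is whichever differs from the outgroup's state, so for nictitating membrane the derived state is '0', and for the remaining characters it is '1'.
Only S and T show the derived state '0' for nictitating membrane, supporting them as a clade.
All ingroup taxa share the derived state '1' for leaf margin serrate; it defines the ingroup but does not resolve relationships within it.
caudal autotomy: derived state '1' in S, T, and U only — synapomorphy for {S, T, U}.
Most parsimonious ingroup topology: (((T,S),U),V).
S and T form a cherry on this tree, so they are sister taxa.

T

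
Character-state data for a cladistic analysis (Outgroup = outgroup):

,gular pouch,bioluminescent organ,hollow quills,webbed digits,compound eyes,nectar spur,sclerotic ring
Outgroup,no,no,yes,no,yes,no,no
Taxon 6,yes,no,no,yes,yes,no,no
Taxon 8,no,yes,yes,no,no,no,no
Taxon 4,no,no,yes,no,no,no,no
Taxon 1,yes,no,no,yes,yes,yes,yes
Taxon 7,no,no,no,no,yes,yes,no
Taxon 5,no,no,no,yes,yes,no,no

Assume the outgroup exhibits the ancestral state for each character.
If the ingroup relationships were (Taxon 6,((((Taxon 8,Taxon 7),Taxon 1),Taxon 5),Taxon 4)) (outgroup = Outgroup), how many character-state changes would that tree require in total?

Map each character onto (Taxon 6,((((Taxon 8,Taxon 7),Taxon 1),Taxon 5),Taxon 4)) (rooted by Outgroup) and count the minimum state changes it requires (Fitch parsimony):
gular pouch: 2; bioluminescent organ: 1; hollow quills: 3; webbed digits: 3; compound eyes: 2; nectar spur: 2; sclerotic ring: 1.
Total tree length = 14.

14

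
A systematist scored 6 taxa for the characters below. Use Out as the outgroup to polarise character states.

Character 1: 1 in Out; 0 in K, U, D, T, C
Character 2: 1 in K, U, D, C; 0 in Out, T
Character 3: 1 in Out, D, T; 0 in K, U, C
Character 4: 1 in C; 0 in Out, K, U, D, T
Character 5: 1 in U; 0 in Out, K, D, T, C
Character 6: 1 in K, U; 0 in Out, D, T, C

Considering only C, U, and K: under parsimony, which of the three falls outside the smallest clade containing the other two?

C

Character polarity is set by the outgroup: the derived state is whichever differs from the outgroup's state, so for Character 1, Character 3 the derived state is '0', and for the remaining characters it is '1'.
Character 1 (derived state '0') is shared by all ingroup taxa — unites the whole ingroup.
Character 2: derived state '1' in C, D, K, and U only — synapomorphy for {C, D, K, U}.
Only C, K, and U show the derived state '0' for Character 3, supporting them as a clade.
Character 4 (derived state '1') is unique to C (autapomorphy; uninformative for grouping).
Character 5 (derived state '1') is unique to U (autapomorphy; uninformative for grouping).
Only K and U show the derived state '1' for Character 6, supporting them as a clade.
Most parsimonious ingroup topology: ((((K,U),C),D),T).
K and U share a more recent common ancestor with each other than either does with C, so C is the least closely related of the three.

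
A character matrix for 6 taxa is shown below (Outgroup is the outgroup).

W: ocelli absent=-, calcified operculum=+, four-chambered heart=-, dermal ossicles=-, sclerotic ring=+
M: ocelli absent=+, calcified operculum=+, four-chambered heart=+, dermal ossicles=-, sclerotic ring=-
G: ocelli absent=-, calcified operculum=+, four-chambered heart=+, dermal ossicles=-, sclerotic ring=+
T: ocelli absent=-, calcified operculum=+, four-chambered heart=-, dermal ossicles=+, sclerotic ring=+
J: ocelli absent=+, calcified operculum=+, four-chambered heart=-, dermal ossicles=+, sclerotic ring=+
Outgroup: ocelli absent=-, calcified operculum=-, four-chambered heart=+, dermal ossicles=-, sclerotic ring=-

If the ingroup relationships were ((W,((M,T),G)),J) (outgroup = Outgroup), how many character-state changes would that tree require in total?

10

Map each character onto ((W,((M,T),G)),J) (rooted by Outgroup) and count the minimum state changes it requires (Fitch parsimony):
ocelli absent: 2; calcified operculum: 1; four-chambered heart: 3; dermal ossicles: 2; sclerotic ring: 2.
Total tree length = 10.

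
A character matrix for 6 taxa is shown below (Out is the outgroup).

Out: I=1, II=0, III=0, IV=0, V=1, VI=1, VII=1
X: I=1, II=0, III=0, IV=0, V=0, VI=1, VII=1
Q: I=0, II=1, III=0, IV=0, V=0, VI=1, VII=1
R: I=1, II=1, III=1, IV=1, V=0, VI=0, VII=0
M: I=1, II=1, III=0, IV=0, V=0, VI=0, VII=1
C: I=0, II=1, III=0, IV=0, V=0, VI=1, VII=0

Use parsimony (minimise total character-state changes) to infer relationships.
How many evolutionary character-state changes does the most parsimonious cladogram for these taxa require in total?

8

Character polarity is set by the outgroup: the derived state is whichever differs from the outgroup's state, so for I, V, VI, VII the derived state is '0', and for the remaining characters it is '1'.
Only C and Q show the derived state '0' for I, supporting them as a clade.
II (derived state '1') is shared by C, M, Q, and R — a synapomorphy uniting that clade.
III: derived state '1' in R only — an autapomorphy, so it tells us nothing about relationships among taxa.
IV: derived state '1' in R only — an autapomorphy, so it tells us nothing about relationships among taxa.
V (derived state '0') is shared by all ingroup taxa — unites the whole ingroup.
Only M and R show the derived state '0' for VI, supporting them as a clade.
VII (state '0') occurs in C and R but conflicts with the nesting implied by the other characters — most parsimoniously interpreted as homoplasy.
Most parsimonious ingroup topology: (X,((Q,C),(R,M))).
Changes per character on this tree: I: 1; II: 1; III: 1; IV: 1; V: 1; VI: 1; VII: 2.
Total = 8.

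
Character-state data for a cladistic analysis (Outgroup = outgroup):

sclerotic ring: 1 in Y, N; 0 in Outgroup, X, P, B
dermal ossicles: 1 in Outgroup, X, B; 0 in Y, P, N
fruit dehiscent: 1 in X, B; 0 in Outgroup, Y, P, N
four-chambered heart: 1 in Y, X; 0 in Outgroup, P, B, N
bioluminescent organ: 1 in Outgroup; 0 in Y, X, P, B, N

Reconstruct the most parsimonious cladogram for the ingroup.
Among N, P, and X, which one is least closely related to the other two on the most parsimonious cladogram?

X

Character polarity is set by the outgroup: the derived state is whichever differs from the outgroup's state, so for dermal ossicles, bioluminescent organ the derived state is '0', and for the remaining characters it is '1'.
Only N and Y show the derived state '1' for sclerotic ring, supporting them as a clade.
dermal ossicles: derived state '0' in N, P, and Y only — synapomorphy for {N, P, Y}.
fruit dehiscent (derived state '1') is shared by B and X — a synapomorphy uniting that clade.
four-chambered heart (state '1') occurs in X and Y but conflicts with the nesting implied by the other characters — most parsimoniously interpreted as homoplasy.
bioluminescent organ (derived state '0') is shared by all ingroup taxa — unites the whole ingroup.
Most parsimonious ingroup topology: (((Y,N),P),(X,B)).
N and P share a more recent common ancestor with each other than either does with X, so X is the least closely related of the three.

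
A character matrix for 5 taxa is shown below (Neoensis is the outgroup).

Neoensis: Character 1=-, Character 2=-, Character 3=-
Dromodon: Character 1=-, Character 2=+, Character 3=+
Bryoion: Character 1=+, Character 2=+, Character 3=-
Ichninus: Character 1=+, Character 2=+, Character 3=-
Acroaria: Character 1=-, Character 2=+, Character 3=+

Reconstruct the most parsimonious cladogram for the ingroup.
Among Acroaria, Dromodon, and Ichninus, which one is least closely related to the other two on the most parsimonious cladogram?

Ichninus

The outgroup has state '-' for every character, so '+' is the derived state throughout.
Character 1: derived state '+' in Bryoion and Ichninus only — synapomorphy for {Bryoion, Ichninus}.
All ingroup taxa share the derived state '+' for Character 2; it defines the ingroup but does not resolve relationships within it.
Only Acroaria and Dromodon show the derived state '+' for Character 3, supporting them as a clade.
Most parsimonious ingroup topology: ((Dromodon,Acroaria),(Bryoion,Ichninus)).
Dromodon and Acroaria share a more recent common ancestor with each other than either does with Ichninus, so Ichninus is the least closely related of the three.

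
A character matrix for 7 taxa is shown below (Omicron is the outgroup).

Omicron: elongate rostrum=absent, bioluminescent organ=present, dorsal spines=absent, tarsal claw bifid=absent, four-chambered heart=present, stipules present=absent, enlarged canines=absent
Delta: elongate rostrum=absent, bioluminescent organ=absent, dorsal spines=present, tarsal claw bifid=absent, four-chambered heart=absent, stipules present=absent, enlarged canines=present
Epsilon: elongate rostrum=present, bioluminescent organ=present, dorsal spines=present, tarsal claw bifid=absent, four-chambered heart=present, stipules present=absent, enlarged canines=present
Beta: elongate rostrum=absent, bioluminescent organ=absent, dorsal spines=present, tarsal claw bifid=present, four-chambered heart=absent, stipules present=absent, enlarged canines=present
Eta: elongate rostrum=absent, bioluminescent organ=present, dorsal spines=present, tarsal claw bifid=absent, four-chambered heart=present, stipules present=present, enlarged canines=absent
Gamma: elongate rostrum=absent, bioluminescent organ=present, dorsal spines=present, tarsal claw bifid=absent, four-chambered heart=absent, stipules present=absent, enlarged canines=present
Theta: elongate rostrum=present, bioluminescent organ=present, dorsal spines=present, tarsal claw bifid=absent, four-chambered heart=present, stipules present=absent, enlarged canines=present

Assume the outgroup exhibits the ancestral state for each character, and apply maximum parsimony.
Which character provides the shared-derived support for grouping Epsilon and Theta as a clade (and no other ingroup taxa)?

Character polarity is set by the outgroup: the derived state is whichever differs from the outgroup's state, so for bioluminescent organ, four-chambered heart the derived state is 'absent', and for the remaining characters it is 'present'.
elongate rostrum (derived state 'present') is shared by Epsilon and Theta — a synapomorphy uniting that clade.
bioluminescent organ (derived state 'absent') is shared by Beta and Delta — a synapomorphy uniting that clade.
dorsal spines (derived state 'present') is shared by all ingroup taxa — unites the whole ingroup.
tarsal claw bifid: derived state 'present' in Beta only — an autapomorphy, so it tells us nothing about relationships among taxa.
Only Beta, Delta, and Gamma show the derived state 'absent' for four-chambered heart, supporting them as a clade.
stipules present: derived state 'present' in Eta only — an autapomorphy, so it tells us nothing about relationships among taxa.
Only Beta, Delta, Epsilon, Gamma, and Theta show the derived state 'present' for enlarged canines, supporting them as a clade.
Most parsimonious ingroup topology: ((((Delta,Beta),Gamma),(Epsilon,Theta)),Eta).
The clade {Epsilon, Theta} is supported by elongate rostrum: its derived state 'present' occurs in exactly those taxa and in no other taxon (including the outgroup).

elongate rostrum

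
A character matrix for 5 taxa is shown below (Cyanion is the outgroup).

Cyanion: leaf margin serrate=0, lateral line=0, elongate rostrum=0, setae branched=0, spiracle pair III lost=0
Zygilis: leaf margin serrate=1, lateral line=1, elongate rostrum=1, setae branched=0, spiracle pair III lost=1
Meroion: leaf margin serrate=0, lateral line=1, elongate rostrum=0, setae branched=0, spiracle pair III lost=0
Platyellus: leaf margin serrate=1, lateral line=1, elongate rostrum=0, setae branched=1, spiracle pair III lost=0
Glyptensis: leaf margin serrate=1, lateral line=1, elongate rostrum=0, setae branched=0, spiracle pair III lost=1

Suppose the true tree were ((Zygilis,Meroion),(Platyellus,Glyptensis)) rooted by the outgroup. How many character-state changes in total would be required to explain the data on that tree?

Map each character onto ((Zygilis,Meroion),(Platyellus,Glyptensis)) (rooted by Cyanion) and count the minimum state changes it requires (Fitch parsimony):
leaf margin serrate: 2; lateral line: 1; elongate rostrum: 1; setae branched: 1; spiracle pair III lost: 2.
Total tree length = 7.

7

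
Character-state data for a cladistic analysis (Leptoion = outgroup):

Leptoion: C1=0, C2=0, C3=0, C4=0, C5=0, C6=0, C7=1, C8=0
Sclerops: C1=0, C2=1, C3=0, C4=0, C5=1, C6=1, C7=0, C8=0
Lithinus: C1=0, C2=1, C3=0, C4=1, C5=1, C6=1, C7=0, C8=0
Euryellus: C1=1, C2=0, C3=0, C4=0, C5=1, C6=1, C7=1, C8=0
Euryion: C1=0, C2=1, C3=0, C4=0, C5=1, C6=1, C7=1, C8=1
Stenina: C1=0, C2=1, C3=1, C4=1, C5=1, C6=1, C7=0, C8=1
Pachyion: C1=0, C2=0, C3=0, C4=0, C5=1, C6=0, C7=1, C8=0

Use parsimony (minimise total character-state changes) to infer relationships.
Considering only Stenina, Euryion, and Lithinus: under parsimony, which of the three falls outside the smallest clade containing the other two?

Euryion

Character polarity is set by the outgroup: the derived state is whichever differs from the outgroup's state, so for C7 the derived state is '0', and for the remaining characters it is '1'.
C1: derived state '1' in Euryellus only — an autapomorphy, so it tells us nothing about relationships among taxa.
C2 (derived state '1') is shared by Euryion, Lithinus, Sclerops, and Stenina — a synapomorphy uniting that clade.
C3 (derived state '1') is unique to Stenina (autapomorphy; uninformative for grouping).
C4: derived state '1' in Lithinus and Stenina only — synapomorphy for {Lithinus, Stenina}.
All ingroup taxa share the derived state '1' for C5; it defines the ingroup but does not resolve relationships within it.
C6 (derived state '1') is shared by Euryellus, Euryion, Lithinus, Sclerops, and Stenina — a synapomorphy uniting that clade.
Only Lithinus, Sclerops, and Stenina show the derived state '0' for C7, supporting them as a clade.
C8 groups Euryion and Stenina, which is incompatible with the clades supported by the remaining characters; treating it as convergent (homoplasy) costs fewer steps than any alternative tree.
Most parsimonious ingroup topology: ((((Sclerops,(Lithinus,Stenina)),Euryion),Euryellus),Pachyion).
Stenina and Lithinus share a more recent common ancestor with each other than either does with Euryion, so Euryion is the least closely related of the three.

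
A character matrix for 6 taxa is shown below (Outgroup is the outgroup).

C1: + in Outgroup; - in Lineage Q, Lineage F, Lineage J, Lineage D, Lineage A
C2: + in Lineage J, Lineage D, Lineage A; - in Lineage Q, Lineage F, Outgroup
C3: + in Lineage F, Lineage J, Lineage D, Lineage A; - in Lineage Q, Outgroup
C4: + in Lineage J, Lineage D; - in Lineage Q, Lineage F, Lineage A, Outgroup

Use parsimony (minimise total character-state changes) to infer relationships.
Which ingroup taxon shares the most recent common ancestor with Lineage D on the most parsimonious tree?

Lineage J

Character polarity is set by the outgroup: the derived state is whichever differs from the outgroup's state, so for C1 the derived state is '-', and for the remaining characters it is '+'.
C1 (derived state '-') is shared by all ingroup taxa — unites the whole ingroup.
C2: derived state '+' in Lineage A, Lineage D, and Lineage J only — synapomorphy for {Lineage A, Lineage D, Lineage J}.
C3 (derived state '+') is shared by Lineage A, Lineage D, Lineage F, and Lineage J — a synapomorphy uniting that clade.
Only Lineage D and Lineage J show the derived state '+' for C4, supporting them as a clade.
Most parsimonious ingroup topology: ((Lineage F,((Lineage D,Lineage J),Lineage A)),Lineage Q).
Lineage D and Lineage J form a cherry on this tree, so they are sister taxa.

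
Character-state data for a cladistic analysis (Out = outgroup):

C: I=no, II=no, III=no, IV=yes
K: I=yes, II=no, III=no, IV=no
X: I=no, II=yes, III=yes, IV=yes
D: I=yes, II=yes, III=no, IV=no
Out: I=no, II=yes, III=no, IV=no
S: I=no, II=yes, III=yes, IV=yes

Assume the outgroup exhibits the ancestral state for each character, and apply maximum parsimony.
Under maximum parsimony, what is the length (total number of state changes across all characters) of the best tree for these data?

Character polarity is set by the outgroup: the derived state is whichever differs from the outgroup's state, so for II the derived state is 'no', and for the remaining characters it is 'yes'.
I: derived state 'yes' in D and K only — synapomorphy for {D, K}.
II groups C and K, which is incompatible with the clades supported by the remaining characters; treating it as convergent (homoplasy) costs fewer steps than any alternative tree.
Only S and X show the derived state 'yes' for III, supporting them as a clade.
IV: derived state 'yes' in C, S, and X only — synapomorphy for {C, S, X}.
Most parsimonious ingroup topology: ((D,K),((X,S),C)).
Changes per character on this tree: I: 1; II: 2; III: 1; IV: 1.
Total = 5.

5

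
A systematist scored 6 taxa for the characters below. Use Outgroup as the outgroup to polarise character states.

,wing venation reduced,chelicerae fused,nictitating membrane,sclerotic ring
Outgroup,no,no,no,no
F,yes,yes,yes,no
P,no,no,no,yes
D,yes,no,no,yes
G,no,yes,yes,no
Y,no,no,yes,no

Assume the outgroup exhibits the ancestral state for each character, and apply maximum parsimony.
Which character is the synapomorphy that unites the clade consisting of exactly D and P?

sclerotic ring

The outgroup has state 'no' for every character, so 'yes' is the derived state throughout.
wing venation reduced groups D and F, which is incompatible with the clades supported by the remaining characters; treating it as convergent (homoplasy) costs fewer steps than any alternative tree.
chelicerae fused (derived state 'yes') is shared by F and G — a synapomorphy uniting that clade.
Only F, G, and Y show the derived state 'yes' for nictitating membrane, supporting them as a clade.
sclerotic ring (derived state 'yes') is shared by D and P — a synapomorphy uniting that clade.
Most parsimonious ingroup topology: (((F,G),Y),(P,D)).
The clade {D, P} is supported by sclerotic ring: its derived state 'yes' occurs in exactly those taxa and in no other taxon (including the outgroup).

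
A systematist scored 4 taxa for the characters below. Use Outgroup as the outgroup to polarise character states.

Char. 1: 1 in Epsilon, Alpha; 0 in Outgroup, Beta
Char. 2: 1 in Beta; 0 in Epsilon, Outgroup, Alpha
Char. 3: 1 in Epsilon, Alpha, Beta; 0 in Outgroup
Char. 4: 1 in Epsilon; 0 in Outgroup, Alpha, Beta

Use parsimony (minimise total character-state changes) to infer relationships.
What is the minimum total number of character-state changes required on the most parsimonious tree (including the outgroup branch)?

4

The outgroup has state '0' for every character, so '1' is the derived state throughout.
Char. 1: derived state '1' in Alpha and Epsilon only — synapomorphy for {Alpha, Epsilon}.
Char. 2: derived state '1' in Beta only — an autapomorphy, so it tells us nothing about relationships among taxa.
Char. 3 (derived state '1') is shared by all ingroup taxa — unites the whole ingroup.
Char. 4: derived state '1' in Epsilon only — an autapomorphy, so it tells us nothing about relationships among taxa.
Most parsimonious ingroup topology: ((Alpha,Epsilon),Beta).
Changes per character on this tree: Char. 1: 1; Char. 2: 1; Char. 3: 1; Char. 4: 1.
Total = 4.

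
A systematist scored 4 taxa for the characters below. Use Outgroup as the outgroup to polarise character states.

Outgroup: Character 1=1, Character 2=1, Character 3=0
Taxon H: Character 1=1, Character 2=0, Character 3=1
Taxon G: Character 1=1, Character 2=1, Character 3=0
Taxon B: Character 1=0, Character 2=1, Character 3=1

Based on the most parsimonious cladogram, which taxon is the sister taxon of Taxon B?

Taxon H

Character polarity is set by the outgroup: the derived state is whichever differs from the outgroup's state, so for Character 1, Character 2 the derived state is '0', and for the remaining characters it is '1'.
Character 1 (derived state '0') is unique to Taxon B (autapomorphy; uninformative for grouping).
Character 2: derived state '0' in Taxon H only — an autapomorphy, so it tells us nothing about relationships among taxa.
Only Taxon B and Taxon H show the derived state '1' for Character 3, supporting them as a clade.
Most parsimonious ingroup topology: ((Taxon H,Taxon B),Taxon G).
Taxon B and Taxon H form a cherry on this tree, so they are sister taxa.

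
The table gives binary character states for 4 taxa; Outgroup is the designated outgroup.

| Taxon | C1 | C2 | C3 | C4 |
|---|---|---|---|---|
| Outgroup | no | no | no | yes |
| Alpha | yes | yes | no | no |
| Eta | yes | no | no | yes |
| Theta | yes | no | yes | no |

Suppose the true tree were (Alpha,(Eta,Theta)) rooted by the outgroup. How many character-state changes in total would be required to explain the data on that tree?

5

Map each character onto (Alpha,(Eta,Theta)) (rooted by Outgroup) and count the minimum state changes it requires (Fitch parsimony):
C1: 1; C2: 1; C3: 1; C4: 2.
Total tree length = 5.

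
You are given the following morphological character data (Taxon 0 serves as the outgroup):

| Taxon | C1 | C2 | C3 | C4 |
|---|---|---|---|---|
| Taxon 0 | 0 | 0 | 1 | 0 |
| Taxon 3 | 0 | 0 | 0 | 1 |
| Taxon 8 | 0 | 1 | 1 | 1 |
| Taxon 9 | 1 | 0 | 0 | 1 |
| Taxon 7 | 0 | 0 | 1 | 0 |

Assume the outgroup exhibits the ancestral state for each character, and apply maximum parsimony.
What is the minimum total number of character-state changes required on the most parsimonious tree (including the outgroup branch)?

4

Character polarity is set by the outgroup: the derived state is whichever differs from the outgroup's state, so for C3 the derived state is '0', and for the remaining characters it is '1'.
C1 (derived state '1') is unique to Taxon 9 (autapomorphy; uninformative for grouping).
C2 (derived state '1') is unique to Taxon 8 (autapomorphy; uninformative for grouping).
C3 (derived state '0') is shared by Taxon 3 and Taxon 9 — a synapomorphy uniting that clade.
C4 (derived state '1') is shared by Taxon 3, Taxon 8, and Taxon 9 — a synapomorphy uniting that clade.
Most parsimonious ingroup topology: (((Taxon 3,Taxon 9),Taxon 8),Taxon 7).
Changes per character on this tree: C1: 1; C2: 1; C3: 1; C4: 1.
Total = 4.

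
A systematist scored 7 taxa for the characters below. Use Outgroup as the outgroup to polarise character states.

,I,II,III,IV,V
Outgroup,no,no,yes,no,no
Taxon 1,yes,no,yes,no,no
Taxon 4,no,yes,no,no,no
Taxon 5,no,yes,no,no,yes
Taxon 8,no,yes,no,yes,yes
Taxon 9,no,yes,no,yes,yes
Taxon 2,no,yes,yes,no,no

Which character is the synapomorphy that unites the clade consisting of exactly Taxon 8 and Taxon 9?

IV

Character polarity is set by the outgroup: the derived state is whichever differs from the outgroup's state, so for III the derived state is 'no', and for the remaining characters it is 'yes'.
I: derived state 'yes' in Taxon 1 only — an autapomorphy, so it tells us nothing about relationships among taxa.
II: derived state 'yes' in Taxon 2, Taxon 4, Taxon 5, Taxon 8, and Taxon 9 only — synapomorphy for {Taxon 2, Taxon 4, Taxon 5, Taxon 8, Taxon 9}.
Only Taxon 4, Taxon 5, Taxon 8, and Taxon 9 show the derived state 'no' for III, supporting them as a clade.
Only Taxon 8 and Taxon 9 show the derived state 'yes' for IV, supporting them as a clade.
V (derived state 'yes') is shared by Taxon 5, Taxon 8, and Taxon 9 — a synapomorphy uniting that clade.
Most parsimonious ingroup topology: (Taxon 1,((Taxon 4,(Taxon 5,(Taxon 8,Taxon 9))),Taxon 2)).
The clade {Taxon 8, Taxon 9} is supported by IV: its derived state 'yes' occurs in exactly those taxa and in no other taxon (including the outgroup).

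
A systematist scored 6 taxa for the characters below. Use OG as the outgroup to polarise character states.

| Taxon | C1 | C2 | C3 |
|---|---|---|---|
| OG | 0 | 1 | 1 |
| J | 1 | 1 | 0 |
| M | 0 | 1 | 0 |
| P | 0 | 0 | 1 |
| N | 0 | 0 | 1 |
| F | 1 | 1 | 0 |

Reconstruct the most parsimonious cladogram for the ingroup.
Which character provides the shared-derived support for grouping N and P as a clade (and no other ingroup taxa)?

C2

Character polarity is set by the outgroup: the derived state is whichever differs from the outgroup's state, so for C2, C3 the derived state is '0', and for the remaining characters it is '1'.
C1 (derived state '1') is shared by F and J — a synapomorphy uniting that clade.
Only N and P show the derived state '0' for C2, supporting them as a clade.
Only F, J, and M show the derived state '0' for C3, supporting them as a clade.
Most parsimonious ingroup topology: (((J,F),M),(P,N)).
The clade {N, P} is supported by C2: its derived state '0' occurs in exactly those taxa and in no other taxon (including the outgroup).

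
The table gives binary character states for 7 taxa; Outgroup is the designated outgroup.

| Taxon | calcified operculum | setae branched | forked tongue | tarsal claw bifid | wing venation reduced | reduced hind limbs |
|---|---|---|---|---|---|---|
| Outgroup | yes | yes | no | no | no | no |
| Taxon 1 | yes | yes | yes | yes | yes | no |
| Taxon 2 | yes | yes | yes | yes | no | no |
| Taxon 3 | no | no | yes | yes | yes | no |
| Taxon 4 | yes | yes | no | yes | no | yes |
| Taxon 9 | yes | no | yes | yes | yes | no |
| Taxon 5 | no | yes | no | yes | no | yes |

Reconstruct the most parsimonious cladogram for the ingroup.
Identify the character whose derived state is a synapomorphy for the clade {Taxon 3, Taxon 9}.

setae branched

Character polarity is set by the outgroup: the derived state is whichever differs from the outgroup's state, so for calcified operculum, setae branched the derived state is 'no', and for the remaining characters it is 'yes'.
calcified operculum (state 'no') occurs in Taxon 3 and Taxon 5 but conflicts with the nesting implied by the other characters — most parsimoniously interpreted as homoplasy.
setae branched: derived state 'no' in Taxon 3 and Taxon 9 only — synapomorphy for {Taxon 3, Taxon 9}.
forked tongue: derived state 'yes' in Taxon 1, Taxon 2, Taxon 3, and Taxon 9 only — synapomorphy for {Taxon 1, Taxon 2, Taxon 3, Taxon 9}.
All ingroup taxa share the derived state 'yes' for tarsal claw bifid; it defines the ingroup but does not resolve relationships within it.
wing venation reduced: derived state 'yes' in Taxon 1, Taxon 3, and Taxon 9 only — synapomorphy for {Taxon 1, Taxon 3, Taxon 9}.
reduced hind limbs: derived state 'yes' in Taxon 4 and Taxon 5 only — synapomorphy for {Taxon 4, Taxon 5}.
Most parsimonious ingroup topology: (((Taxon 1,(Taxon 3,Taxon 9)),Taxon 2),(Taxon 4,Taxon 5)).
The clade {Taxon 3, Taxon 9} is supported by setae branched: its derived state 'no' occurs in exactly those taxa and in no other taxon (including the outgroup).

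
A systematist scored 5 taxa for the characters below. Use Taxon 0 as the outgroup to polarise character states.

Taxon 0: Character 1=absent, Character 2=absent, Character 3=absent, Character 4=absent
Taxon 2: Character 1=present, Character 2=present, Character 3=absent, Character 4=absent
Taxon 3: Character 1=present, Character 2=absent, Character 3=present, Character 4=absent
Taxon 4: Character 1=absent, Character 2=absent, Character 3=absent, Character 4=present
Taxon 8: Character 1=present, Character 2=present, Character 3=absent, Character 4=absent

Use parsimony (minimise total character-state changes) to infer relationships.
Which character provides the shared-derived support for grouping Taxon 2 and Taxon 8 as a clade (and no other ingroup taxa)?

Character 2

The outgroup has state 'absent' for every character, so 'present' is the derived state throughout.
Character 1: derived state 'present' in Taxon 2, Taxon 3, and Taxon 8 only — synapomorphy for {Taxon 2, Taxon 3, Taxon 8}.
Character 2: derived state 'present' in Taxon 2 and Taxon 8 only — synapomorphy for {Taxon 2, Taxon 8}.
Character 3: derived state 'present' in Taxon 3 only — an autapomorphy, so it tells us nothing about relationships among taxa.
Character 4: derived state 'present' in Taxon 4 only — an autapomorphy, so it tells us nothing about relationships among taxa.
Most parsimonious ingroup topology: (((Taxon 2,Taxon 8),Taxon 3),Taxon 4).
The clade {Taxon 2, Taxon 8} is supported by Character 2: its derived state 'present' occurs in exactly those taxa and in no other taxon (including the outgroup).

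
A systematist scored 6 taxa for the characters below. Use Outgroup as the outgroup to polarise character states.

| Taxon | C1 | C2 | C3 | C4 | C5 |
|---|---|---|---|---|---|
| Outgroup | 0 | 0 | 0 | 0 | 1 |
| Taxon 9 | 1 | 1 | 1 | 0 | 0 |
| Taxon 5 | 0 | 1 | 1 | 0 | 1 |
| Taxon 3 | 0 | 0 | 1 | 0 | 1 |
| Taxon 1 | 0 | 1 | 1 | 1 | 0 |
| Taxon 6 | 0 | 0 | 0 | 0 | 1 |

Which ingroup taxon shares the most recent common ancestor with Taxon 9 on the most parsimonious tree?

Character polarity is set by the outgroup: the derived state is whichever differs from the outgroup's state, so for C5 the derived state is '0', and for the remaining characters it is '1'.
C1 (derived state '1') is unique to Taxon 9 (autapomorphy; uninformative for grouping).
Only Taxon 1, Taxon 5, and Taxon 9 show the derived state '1' for C2, supporting them as a clade.
C3: derived state '1' in Taxon 1, Taxon 3, Taxon 5, and Taxon 9 only — synapomorphy for {Taxon 1, Taxon 3, Taxon 5, Taxon 9}.
C4 (derived state '1') is unique to Taxon 1 (autapomorphy; uninformative for grouping).
Only Taxon 1 and Taxon 9 show the derived state '0' for C5, supporting them as a clade.
Most parsimonious ingroup topology: ((((Taxon 9,Taxon 1),Taxon 5),Taxon 3),Taxon 6).
Taxon 9 and Taxon 1 form a cherry on this tree, so they are sister taxa.

Taxon 1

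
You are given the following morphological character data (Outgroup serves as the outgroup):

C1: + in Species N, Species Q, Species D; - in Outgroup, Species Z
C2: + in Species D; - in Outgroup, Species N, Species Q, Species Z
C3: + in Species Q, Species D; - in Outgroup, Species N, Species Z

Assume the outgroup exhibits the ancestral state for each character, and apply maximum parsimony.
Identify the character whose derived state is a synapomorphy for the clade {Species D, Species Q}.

C3

The outgroup has state '-' for every character, so '+' is the derived state throughout.
Only Species D, Species N, and Species Q show the derived state '+' for C1, supporting them as a clade.
C2: derived state '+' in Species D only — an autapomorphy, so it tells us nothing about relationships among taxa.
Only Species D and Species Q show the derived state '+' for C3, supporting them as a clade.
Most parsimonious ingroup topology: ((Species N,(Species Q,Species D)),Species Z).
The clade {Species D, Species Q} is supported by C3: its derived state '+' occurs in exactly those taxa and in no other taxon (including the outgroup).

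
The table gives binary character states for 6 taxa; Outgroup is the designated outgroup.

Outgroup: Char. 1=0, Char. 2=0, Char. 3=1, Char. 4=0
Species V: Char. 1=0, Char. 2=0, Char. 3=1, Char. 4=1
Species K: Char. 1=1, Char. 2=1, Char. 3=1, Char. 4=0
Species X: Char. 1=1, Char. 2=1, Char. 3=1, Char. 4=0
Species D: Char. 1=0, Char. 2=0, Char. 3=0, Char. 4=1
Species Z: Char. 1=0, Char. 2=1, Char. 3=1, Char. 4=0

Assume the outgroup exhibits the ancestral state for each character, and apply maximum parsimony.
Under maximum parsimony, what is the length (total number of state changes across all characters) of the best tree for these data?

Character polarity is set by the outgroup: the derived state is whichever differs from the outgroup's state, so for Char. 3 the derived state is '0', and for the remaining characters it is '1'.
Char. 1: derived state '1' in Species K and Species X only — synapomorphy for {Species K, Species X}.
Only Species K, Species X, and Species Z show the derived state '1' for Char. 2, supporting them as a clade.
Char. 3: derived state '0' in Species D only — an autapomorphy, so it tells us nothing about relationships among taxa.
Only Species D and Species V show the derived state '1' for Char. 4, supporting them as a clade.
Most parsimonious ingroup topology: ((Species V,Species D),((Species K,Species X),Species Z)).
Changes per character on this tree: Char. 1: 1; Char. 2: 1; Char. 3: 1; Char. 4: 1.
Total = 4.

4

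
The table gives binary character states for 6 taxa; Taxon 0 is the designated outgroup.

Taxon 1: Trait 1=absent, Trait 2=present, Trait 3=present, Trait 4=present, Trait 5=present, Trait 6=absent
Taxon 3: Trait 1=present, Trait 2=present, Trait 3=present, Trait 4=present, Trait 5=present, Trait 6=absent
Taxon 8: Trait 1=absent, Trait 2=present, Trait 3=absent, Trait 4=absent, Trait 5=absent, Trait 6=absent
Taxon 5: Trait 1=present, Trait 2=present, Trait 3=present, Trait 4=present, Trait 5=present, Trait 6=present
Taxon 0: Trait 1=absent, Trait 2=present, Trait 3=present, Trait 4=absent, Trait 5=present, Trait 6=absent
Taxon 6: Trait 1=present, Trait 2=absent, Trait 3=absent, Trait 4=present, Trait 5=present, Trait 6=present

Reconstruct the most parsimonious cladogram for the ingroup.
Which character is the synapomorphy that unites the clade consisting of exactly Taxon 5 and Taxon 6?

Character polarity is set by the outgroup: the derived state is whichever differs from the outgroup's state, so for Trait 2, Trait 3, Trait 5 the derived state is 'absent', and for the remaining characters it is 'present'.
Trait 1: derived state 'present' in Taxon 3, Taxon 5, and Taxon 6 only — synapomorphy for {Taxon 3, Taxon 5, Taxon 6}.
Trait 2: derived state 'absent' in Taxon 6 only — an autapomorphy, so it tells us nothing about relationships among taxa.
Trait 3 groups Taxon 6 and Taxon 8, which is incompatible with the clades supported by the remaining characters; treating it as convergent (homoplasy) costs fewer steps than any alternative tree.
Only Taxon 1, Taxon 3, Taxon 5, and Taxon 6 show the derived state 'present' for Trait 4, supporting them as a clade.
Trait 5: derived state 'absent' in Taxon 8 only — an autapomorphy, so it tells us nothing about relationships among taxa.
Trait 6 (derived state 'present') is shared by Taxon 5 and Taxon 6 — a synapomorphy uniting that clade.
Most parsimonious ingroup topology: (Taxon 8,(((Taxon 5,Taxon 6),Taxon 3),Taxon 1)).
The clade {Taxon 5, Taxon 6} is supported by Trait 6: its derived state 'present' occurs in exactly those taxa and in no other taxon (including the outgroup).

Trait 6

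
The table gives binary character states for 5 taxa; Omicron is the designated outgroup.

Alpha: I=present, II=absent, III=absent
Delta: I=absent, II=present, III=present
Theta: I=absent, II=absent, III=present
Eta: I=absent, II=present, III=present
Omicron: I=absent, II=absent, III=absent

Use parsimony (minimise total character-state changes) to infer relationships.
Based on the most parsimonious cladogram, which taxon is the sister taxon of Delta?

The outgroup has state 'absent' for every character, so 'present' is the derived state throughout.
I (derived state 'present') is unique to Alpha (autapomorphy; uninformative for grouping).
II: derived state 'present' in Delta and Eta only — synapomorphy for {Delta, Eta}.
Only Delta, Eta, and Theta show the derived state 'present' for III, supporting them as a clade.
Most parsimonious ingroup topology: (((Delta,Eta),Theta),Alpha).
Delta and Eta form a cherry on this tree, so they are sister taxa.

Eta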